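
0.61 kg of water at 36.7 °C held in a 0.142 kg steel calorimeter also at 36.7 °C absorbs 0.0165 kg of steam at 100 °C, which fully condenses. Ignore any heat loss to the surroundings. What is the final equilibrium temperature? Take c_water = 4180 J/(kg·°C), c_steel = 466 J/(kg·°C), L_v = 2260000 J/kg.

Energy balance with sensible and latent terms:
condense steam: −0.0165·2260000 = −37290
  condensed water 100 °C→T: 68.97(T − 100)
  water warms: 0.61·4180·(T − 36.7) = 2549.8(T − 36.7)
  steel cup: 0.142·466·(T − 36.7) = 66.17(T − 36.7)
2684.9 T = 37290 + 6897 + 96006 = 140193
T ≈ 52.21 °C (< 100 °C, so full condensation is consistent).

T_f ≈ 52.2 °C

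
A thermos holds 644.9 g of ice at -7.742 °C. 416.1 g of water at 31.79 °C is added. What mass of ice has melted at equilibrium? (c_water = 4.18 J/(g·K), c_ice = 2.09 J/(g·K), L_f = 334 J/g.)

m_melted ≈ 134 g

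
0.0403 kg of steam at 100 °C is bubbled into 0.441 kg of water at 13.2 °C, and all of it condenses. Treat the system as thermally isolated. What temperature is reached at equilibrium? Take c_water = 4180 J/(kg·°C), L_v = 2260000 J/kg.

Heat gained plus heat lost sum to zero:
steam→water at 100 °C releases m L_v = 0.0403×2260000 = 91078; condensate cools 100→T: 0.0403×4180×(T − 100) = 168.45(T − 100); original water: 1843.4(T − 13.2)
2011.8 T = 91078 + 16845 + 24333 = 132256
T ≈ 65.74 °C (< 100 °C, so full condensation is consistent).

T_f ≈ 65.7 °C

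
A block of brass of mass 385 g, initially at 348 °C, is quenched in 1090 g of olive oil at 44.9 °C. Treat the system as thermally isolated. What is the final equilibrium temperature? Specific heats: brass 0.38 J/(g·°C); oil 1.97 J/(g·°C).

T_f ≈ 64.2 °C

Heat lost by the brass equals heat gained by the oil:
385*0.38*(348 − T) = 1090*1.97*(T − 44.9)
146.3(348 − T) = 2147.3(T − 44.9)
2293.6 T = 147326  ⇒  T ≈ 64.23 °C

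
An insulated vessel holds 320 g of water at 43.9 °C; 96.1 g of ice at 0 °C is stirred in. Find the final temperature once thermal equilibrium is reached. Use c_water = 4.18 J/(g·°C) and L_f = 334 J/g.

Setting the total heat transfer to zero:
fusion: m_ice L_f = 96.1·334 = 32097; warm the meltwater: 401.7 T; water: 1337.6(T − 43.9)
1739.3 T = 58721 − 32097 = 26623
T ≈ 15.31 °C. Since T > 0 °C, the all-ice-melts assumption holds.

T_f ≈ 15.3 °C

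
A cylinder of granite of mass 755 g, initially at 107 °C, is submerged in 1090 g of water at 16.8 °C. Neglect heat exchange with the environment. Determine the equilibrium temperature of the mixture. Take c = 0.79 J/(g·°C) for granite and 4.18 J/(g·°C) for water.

T_f ≈ 27.2 °C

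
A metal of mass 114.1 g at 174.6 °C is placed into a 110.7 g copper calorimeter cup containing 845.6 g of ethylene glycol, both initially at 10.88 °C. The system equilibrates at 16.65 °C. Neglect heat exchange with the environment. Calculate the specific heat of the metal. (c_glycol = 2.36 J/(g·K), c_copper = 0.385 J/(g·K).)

c ≈ 0.653 J/(g·K)

Setting the total heat transfer to zero:
114.1·c·(16.65 − 174.6) + 845.6·2.36·(16.65 − 10.88) + 110.7·0.385·(16.65 − 10.88) = 0
-18022 c = -11761
c = -11761/-18022 ≈ 0.6526 J/(g·K)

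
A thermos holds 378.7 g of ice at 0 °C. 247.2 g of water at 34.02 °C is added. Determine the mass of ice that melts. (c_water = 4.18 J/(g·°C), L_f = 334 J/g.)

Water can give up m c ΔT = 247.2×4.18×34.02 = 35153 J before reaching 0 °C.
Fully melting the ice requires m_ice L_f = 378.7×334 = 126486 J.
35153 J < 126486 J, so only part of the ice melts and the system sits at 0 °C.
m_melted×334 = 35153  ⇒  m_melted ≈ 105.2 g.

m_melted ≈ 105 g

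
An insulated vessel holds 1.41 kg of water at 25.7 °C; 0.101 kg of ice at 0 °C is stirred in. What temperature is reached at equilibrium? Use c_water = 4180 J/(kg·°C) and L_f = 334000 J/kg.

Energy balance with sensible and latent terms:
melt ice: 0.101·334000 = 33734; meltwater 0→T: 0.101·4180·T = 422.18 T; water cools: 1.41·4180·(T − 25.7) = 5893.8(T − 25.7)
6316 T = 151471 − 33734 = 117737
T ≈ 18.64 °C. Since T > 0 °C, the all-ice-melts assumption holds.

T_f ≈ 18.6 °C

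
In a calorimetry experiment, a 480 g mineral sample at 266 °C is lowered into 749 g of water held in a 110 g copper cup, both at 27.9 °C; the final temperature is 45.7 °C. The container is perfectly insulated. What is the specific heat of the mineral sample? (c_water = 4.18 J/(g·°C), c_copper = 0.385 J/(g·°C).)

Energy conservation, ΣQ = 0:
480·c·(45.7 − 266) + 749·4.18·(45.7 − 27.9) + 110·0.385·(45.7 − 27.9) = 0
-105744 c = -56482
c = -56482/-105744 ≈ 0.5341 J/(g·°C)

c ≈ 0.534 J/(g·°C)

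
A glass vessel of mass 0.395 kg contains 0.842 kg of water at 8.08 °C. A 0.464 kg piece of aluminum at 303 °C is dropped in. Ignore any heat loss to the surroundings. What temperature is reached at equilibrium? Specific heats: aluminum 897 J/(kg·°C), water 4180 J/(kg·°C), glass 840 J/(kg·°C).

T_f ≈ 36.8 °C

Conservation of energy gives ΣQ = 0:
0.464*897*(T − 303) + 0.842*4180*(T − 8.08) + 0.395*840*(T − 8.08) = 0
416.21(T − 303) + 3519.6(T − 8.08) + 331.8(T − 8.08) = 0
4267.6 T = 157230
T = 157230 / 4267.6 = 36.8 °C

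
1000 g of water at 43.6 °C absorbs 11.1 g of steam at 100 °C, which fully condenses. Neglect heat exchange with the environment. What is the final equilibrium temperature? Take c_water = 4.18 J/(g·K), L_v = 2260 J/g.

T_f ≈ 50.2 °C

Taking heat into each body as positive, Σ m c ΔT = 0:
steam→water at 100 °C releases m L_v = 11.1×2260 = 25086; condensate cools 100→T: 11.1×4.18×(T − 100) = 46.4(T − 100); water warms: 1000×4.18×(T − 43.6) = 4180(T − 43.6)
4226.4 T = 25086 + 4639.8 + 182248 = 211974
T ≈ 50.15 °C, under the boiling point, so the assumption holds.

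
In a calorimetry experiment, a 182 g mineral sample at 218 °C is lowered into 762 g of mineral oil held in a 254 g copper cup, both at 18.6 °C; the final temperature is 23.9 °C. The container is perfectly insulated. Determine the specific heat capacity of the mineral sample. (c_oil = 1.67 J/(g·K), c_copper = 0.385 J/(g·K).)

Net heat exchanged in the isolated system is zero:
182×c×(23.9 − 218) + 762×1.67×(23.9 − 18.6) + 254×0.385×(23.9 − 18.6) = 0
-35326 c = -7262.7
c = -7262.7/-35326 ≈ 0.2056 J/(g·K)

c ≈ 0.206 J/(g·K)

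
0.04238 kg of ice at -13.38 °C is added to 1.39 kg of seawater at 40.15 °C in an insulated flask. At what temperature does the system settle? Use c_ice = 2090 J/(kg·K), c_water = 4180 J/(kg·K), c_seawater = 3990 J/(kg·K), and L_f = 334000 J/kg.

Setting the total heat transfer to zero:
ice -13.38→0 °C: 0.04238·2090·13.38 = 1185.1
  melt ice: 0.04238·334000 = 14155
  meltwater 0→T: 0.04238·4180·T = 177.15 T
  seawater cools: 1.39·3990·(T − 40.15) = 5546.1(T − 40.15)
5723.2 T = 222676 − 15340 = 207336
T ≈ 36.23 °C (positive, so assuming full melt was valid).

T_f ≈ 36.2 °C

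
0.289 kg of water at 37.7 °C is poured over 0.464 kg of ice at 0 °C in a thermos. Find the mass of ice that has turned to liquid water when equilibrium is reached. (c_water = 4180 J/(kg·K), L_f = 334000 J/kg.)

m_melted ≈ 0.136 kg

Heat available from the water dropping to 0 °C: 0.289×4180×37.7 = 45542 J.
Melting all 0.464 kg of ice would need 0.464×334000 = 154976 J.
45542 J < 154976 J, so only part of the ice melts and the system sits at 0 °C.
m_melt = 45542 / L_f = 0.1364 kg.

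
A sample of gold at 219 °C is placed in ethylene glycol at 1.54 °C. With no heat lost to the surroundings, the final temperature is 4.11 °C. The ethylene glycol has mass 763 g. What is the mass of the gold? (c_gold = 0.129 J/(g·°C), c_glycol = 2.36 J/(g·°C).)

m ≈ 167 g

|Q_gold| = |Q_glycol|:
m×0.129×(219 − 4.11) = 763×2.36×(4.11 − 1.54)
27.72 m = 4627.7  ⇒  m ≈ 166.9 g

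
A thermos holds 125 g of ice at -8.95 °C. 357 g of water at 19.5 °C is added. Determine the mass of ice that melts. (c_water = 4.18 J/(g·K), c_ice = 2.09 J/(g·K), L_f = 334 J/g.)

m_melted ≈ 80.1 g

Cooling the water to 0 °C releases 357×4.18×19.5 = 29099 J.
Of that, 125×2.09×8.95 = 2338.2 J goes to bring the ice to 0 °C, leaving 26761 J.
Melting all 125 g of ice would need 125×334 = 41750 J.
26761 J < 41750 J, so only part of the ice melts and the system sits at 0 °C.
Mass melted = 26761/334 ≈ 80.12 g.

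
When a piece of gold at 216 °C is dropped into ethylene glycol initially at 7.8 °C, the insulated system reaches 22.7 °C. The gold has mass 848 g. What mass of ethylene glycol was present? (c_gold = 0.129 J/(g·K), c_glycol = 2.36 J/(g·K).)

Heat lost by the gold = heat gained by the glycol:
848·0.129·(216 − 22.7) = m·2.36·(22.7 − 7.8)
35.16 m = 21145  ⇒  m ≈ 601.3 g

m ≈ 601 g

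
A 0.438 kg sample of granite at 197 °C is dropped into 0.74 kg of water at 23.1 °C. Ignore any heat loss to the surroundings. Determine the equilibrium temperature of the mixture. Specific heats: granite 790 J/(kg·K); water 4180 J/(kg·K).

Heat lost by the granite equals heat gained by the water:
0.438·790·(197 − T) = 0.74·4180·(T − 23.1)
346.02(197 − T) = 3093.2(T − 23.1)
3439.2 T = 139619  ⇒  T ≈ 40.60 °C

T_f ≈ 40.6 °C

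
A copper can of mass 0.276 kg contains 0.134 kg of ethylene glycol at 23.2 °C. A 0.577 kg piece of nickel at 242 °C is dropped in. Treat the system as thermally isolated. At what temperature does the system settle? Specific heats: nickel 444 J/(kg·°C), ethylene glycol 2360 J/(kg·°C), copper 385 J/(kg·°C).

T_f ≈ 105.8 °C

T_f = Σ m_i c_i T_i / Σ m_i c_i:
T_f = (256.19·242 + 316.24·23.2 + 106.26·23.2) / (256.19 + 316.24 + 106.26)
    = 71799 / 678.69 ≈ 105.79 °C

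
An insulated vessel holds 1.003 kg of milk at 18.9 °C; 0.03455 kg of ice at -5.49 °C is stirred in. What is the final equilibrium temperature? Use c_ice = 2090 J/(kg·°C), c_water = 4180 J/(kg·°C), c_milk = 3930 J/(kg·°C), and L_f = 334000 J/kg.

T_f ≈ 15.3 °C

Sum of m c ΔT and latent-heat terms is zero:
warm ice to 0 °C: 0.03455×2090×(0 − (-5.49)) = 396.43; latent heat to melt: 0.03455×334000 = 11540; meltwater 0→T: 0.03455×4180×T = 144.42 T; milk: 3941.8(T − 18.9)
4086.2 T = 74500 − 11936 = 62564
T ≈ 15.31 °C. Since T > 0 °C, the all-ice-melts assumption holds.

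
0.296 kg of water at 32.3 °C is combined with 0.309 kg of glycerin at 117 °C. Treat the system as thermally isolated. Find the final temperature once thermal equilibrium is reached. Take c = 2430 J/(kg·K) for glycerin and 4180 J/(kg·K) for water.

Taking heat into each body as positive, Σ m c ΔT = 0:
0.309×2430×(T − 117) + 0.296×4180×(T − 32.3) = 0
750.87(T − 117) + 1237.3(T − 32.3) = 0
(750.87 + 1237.3) T = 750.87×117 + 1237.3×32.3
T = 127816/1988.2 ≈ 64.29 °C

T_f ≈ 64.3 °C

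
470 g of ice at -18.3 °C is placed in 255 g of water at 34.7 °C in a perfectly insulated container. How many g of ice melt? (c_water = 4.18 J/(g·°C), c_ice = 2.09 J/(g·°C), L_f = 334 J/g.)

Heat available from the water dropping to 0 °C: 255·4.18·34.7 = 36987 J.
Warming the ice to 0 °C takes 470·2.09·18.3 = 17976 J, leaving 19011 J for melting.
To melt every bit of ice: 470·334 = 156980 J.
Since 19011 < 156980 J, not all the ice melts; equilibrium is at 0 °C.
m_melt = 19011 / L_f = 56.92 g.

m_melted ≈ 56.9 g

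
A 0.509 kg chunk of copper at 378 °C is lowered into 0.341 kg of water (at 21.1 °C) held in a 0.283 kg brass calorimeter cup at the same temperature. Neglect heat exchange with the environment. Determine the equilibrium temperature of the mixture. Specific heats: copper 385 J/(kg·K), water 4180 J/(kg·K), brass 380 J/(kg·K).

T_f ≈ 61.6 °C

T_f is the heat-capacity-weighted average of the initial temperatures:
T_f = (195.97*378 + 1425.4*21.1 + 107.54*21.1) / (195.97 + 1425.4 + 107.54)
    = 106419 / 1728.9 ≈ 61.55 °C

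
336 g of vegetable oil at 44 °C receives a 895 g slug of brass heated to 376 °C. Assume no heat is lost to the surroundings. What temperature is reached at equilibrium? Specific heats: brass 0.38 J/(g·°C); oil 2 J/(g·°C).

Heat lost by the brass equals heat gained by the oil:
895*0.38*(376 − T) = 336*2*(T − 44)
340.1(376 − T) = 672(T − 44)
1012.1 T = 157446  ⇒  T ≈ 155.56 °C

T_f ≈ 155.6 °C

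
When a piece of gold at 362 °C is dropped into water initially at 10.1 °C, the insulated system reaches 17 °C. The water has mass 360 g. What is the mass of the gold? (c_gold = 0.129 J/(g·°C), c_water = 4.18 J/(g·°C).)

m ≈ 233 g

Net heat exchanged in the isolated system is zero:
m×0.129×(17 − 362) + 360×4.18×(17 − 10.1) = 0
-44.51 m = -10383
m = -10383/-44.51 ≈ 233.3 g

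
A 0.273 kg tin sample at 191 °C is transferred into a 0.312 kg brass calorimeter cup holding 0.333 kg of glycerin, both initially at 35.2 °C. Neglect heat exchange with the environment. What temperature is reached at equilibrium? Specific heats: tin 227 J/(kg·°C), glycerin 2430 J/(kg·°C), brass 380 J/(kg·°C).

T_f ≈ 45.0 °C

With ΣQ=0 the equilibrium temperature is the m·c-weighted mean:
T_f = (61.97*191 + 809.19*35.2 + 118.56*35.2) / (61.97 + 809.19 + 118.56)
    = 44493 / 989.72 ≈ 44.96 °C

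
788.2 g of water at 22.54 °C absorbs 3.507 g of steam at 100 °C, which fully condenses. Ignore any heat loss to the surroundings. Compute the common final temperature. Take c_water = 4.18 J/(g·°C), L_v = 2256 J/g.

T_f ≈ 25.3 °C

Sum of m c ΔT and latent-heat terms is zero:
condense steam: −3.507·2256 = −7911.8
  condensed water 100 °C→T: 14.66(T − 100)
  original water: 3294.7(T − 22.54)
3309.3 T = 7911.8 + 1465.9 + 74262 = 83640
T ≈ 25.27 °C — below 100 °C, confirming all the steam condensed.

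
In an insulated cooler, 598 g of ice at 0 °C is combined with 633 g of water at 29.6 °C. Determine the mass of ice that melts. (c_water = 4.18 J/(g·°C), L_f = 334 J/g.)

Heat available from the water dropping to 0 °C: 633·4.18·29.6 = 78320 J.
Fully melting the ice requires m_ice L_f = 598·334 = 199732 J.
That's not enough to melt it all — equilibrium is at 0 °C with ice remaining.
m_melt = 78320 / L_f = 234.5 g.

m_melted ≈ 234 g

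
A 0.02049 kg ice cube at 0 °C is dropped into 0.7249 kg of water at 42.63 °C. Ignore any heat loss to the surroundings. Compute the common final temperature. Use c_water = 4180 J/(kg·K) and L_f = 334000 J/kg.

T_f ≈ 39.3 °C

Let T be the final temperature. ΣQ_i = 0:
latent heat to melt: 0.02049·334000 = 6843.7
  meltwater 0→T: 0.02049·4180·T = 85.65 T
  water cools: 0.7249·4180·(T − 42.63) = 3030.1(T − 42.63)
3115.7 T = 129172 − 6843.7 = 122329
T ≈ 39.26 °C — above 0 °C, consistent with complete melting.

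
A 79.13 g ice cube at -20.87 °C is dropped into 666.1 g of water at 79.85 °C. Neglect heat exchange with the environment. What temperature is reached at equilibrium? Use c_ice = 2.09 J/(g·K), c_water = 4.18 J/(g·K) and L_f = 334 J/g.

Energy balance with sensible and latent terms:
ice -20.87→0 °C: 79.13×2.09×20.87 = 3451.5; melt ice: 79.13×334 = 26429; meltwater 0→T: 79.13×4.18×T = 330.76 T; water cools: 666.1×4.18×(T − 79.85) = 2784.3(T − 79.85)
3115.1 T = 222326 − 29881 = 192445
T ≈ 61.78 °C — above 0 °C, consistent with complete melting.

T_f ≈ 61.8 °C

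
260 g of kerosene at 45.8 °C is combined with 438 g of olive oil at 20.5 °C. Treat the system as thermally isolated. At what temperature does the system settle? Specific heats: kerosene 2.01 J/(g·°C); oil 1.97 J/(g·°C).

T_f ≈ 30.0 °C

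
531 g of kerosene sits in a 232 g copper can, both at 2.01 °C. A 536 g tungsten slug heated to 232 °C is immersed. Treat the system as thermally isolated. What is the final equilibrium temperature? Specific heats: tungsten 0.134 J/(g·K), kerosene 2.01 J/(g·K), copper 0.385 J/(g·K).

Let T be the final temperature. ΣQ_i = 0:
536·0.134·(T − 232) + 531·2.01·(T − 2.01) + 232·0.385·(T − 2.01) = 0
(71.82 + 1067.3 + 89.32) T = 71.82·232 + 1067.3·2.01 + 89.32·2.01
T = 18988/1228.5 ≈ 15.46 °C

T_f ≈ 15.5 °C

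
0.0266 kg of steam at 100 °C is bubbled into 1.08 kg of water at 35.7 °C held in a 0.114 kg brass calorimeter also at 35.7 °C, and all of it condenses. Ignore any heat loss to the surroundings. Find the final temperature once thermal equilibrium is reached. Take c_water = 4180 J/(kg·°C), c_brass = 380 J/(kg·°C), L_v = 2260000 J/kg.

Heat gained plus heat lost sum to zero:
condense steam: −0.0266×2260000 = −60116; condensed water 100 °C→T: 111.19(T − 100); original water: 4514.4(T − 35.7); cup: 43.32(T − 35.7)
4668.9 T = 60116 + 11119 + 162711 = 233945
T ≈ 50.11 °C, under the boiling point, so the assumption holds.

T_f ≈ 50.1 °C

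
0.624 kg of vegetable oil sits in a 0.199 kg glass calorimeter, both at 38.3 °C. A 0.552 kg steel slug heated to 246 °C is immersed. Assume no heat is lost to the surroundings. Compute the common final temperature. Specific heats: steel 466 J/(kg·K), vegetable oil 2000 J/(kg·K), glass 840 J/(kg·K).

T_f ≈ 70.2 °C

Let T be the final temperature. ΣQ_i = 0:
0.552*466*(T − 246) + 0.624*2000*(T − 38.3) + 0.199*840*(T − 38.3) = 0
257.23(T − 246) + 1248(T − 38.3) + 167.16(T − 38.3) = 0
1672.4 T = 117480
T = 117480 / 1672.4 = 70.2 °C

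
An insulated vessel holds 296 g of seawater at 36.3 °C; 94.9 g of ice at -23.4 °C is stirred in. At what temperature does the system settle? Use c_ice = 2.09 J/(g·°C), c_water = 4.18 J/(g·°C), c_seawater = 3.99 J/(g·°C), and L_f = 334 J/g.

T_f ≈ 4.1 °C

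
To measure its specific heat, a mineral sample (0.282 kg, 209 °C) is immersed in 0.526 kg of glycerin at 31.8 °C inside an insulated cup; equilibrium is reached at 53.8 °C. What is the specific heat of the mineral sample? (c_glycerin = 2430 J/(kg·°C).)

m_s c (T_s − T_f) = m_glycerin c_glycerin (T_f − T_0):
0.282×c×(209 − 53.8) = 0.526×2430×(53.8 − 31.8)
43.77 c = 28120  ⇒  c ≈ 642.5 J/(kg·°C)

c ≈ 643 J/(kg·°C)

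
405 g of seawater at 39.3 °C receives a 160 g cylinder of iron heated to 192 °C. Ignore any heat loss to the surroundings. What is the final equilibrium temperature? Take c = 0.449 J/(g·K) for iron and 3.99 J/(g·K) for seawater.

Heat lost by the iron equals heat gained by the seawater:
160*0.449*(192 − T) = 405*3.99*(T − 39.3)
71.84(192 − T) = 1616(T − 39.3)
1687.8 T = 77300  ⇒  T ≈ 45.80 °C

T_f ≈ 45.8 °C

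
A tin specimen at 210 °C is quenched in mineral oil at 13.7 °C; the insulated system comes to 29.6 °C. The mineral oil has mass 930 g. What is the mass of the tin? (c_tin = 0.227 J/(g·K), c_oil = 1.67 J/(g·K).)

Heat gained plus heat lost sum to zero:
m×0.227×(29.6 − 210) + 930×1.67×(29.6 − 13.7) = 0
-40.95 m = -24694
m = -24694/-40.95 ≈ 603 g

m ≈ 603 g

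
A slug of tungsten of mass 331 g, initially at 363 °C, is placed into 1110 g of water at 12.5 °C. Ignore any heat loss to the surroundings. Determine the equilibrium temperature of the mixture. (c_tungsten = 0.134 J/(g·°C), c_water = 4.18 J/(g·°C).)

T_f ≈ 15.8 °C

Setting the total heat transfer to zero:
331·0.134·(T − 363) + 1110·4.18·(T − 12.5) = 0
(44.35 + 4639.8) T = 44.35·363 + 4639.8·12.5
T = 74098/4684.2 ≈ 15.82 °C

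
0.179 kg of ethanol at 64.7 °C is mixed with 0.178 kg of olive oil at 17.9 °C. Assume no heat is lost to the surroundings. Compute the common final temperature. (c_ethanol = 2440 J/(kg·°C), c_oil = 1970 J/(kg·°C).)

T_f ≈ 43.9 °C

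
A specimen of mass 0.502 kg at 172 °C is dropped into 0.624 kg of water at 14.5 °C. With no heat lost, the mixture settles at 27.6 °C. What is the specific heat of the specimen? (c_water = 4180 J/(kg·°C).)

c ≈ 471 J/(kg·°C)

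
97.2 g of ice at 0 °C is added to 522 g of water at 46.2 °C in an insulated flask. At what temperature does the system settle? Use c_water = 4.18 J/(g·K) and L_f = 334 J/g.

T_f ≈ 26.4 °C

Energy balance with sensible and latent terms:
latent heat to melt: 97.2·334 = 32465
  meltwater 0→T: 97.2·4.18·T = 406.3 T
  water cools: 522·4.18·(T − 46.2) = 2182(T − 46.2)
2588.3 T = 100807 − 32465 = 68342
T ≈ 26.40 °C — above 0 °C, consistent with complete melting.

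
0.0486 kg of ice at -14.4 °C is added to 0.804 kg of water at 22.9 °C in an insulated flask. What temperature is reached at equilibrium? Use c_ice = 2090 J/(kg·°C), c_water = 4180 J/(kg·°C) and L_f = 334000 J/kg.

T_f ≈ 16.6 °C

Energy conservation, ΣQ = 0:
warm ice to 0 °C: 0.0486·2090·(0 − (-14.4)) = 1462.7; fusion: m_ice L_f = 0.0486·334000 = 16232; meltwater 0→T: 0.0486·4180·T = 203.15 T; water: 3360.7(T − 22.9)
3563.9 T = 76960 − 17695 = 59265
T ≈ 16.63 °C — above 0 °C, consistent with complete melting.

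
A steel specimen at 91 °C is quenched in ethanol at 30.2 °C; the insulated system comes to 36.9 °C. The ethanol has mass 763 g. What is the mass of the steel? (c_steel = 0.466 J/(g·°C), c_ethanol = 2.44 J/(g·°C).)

m ≈ 495 g

Energy conservation, ΣQ = 0:
m×0.466×(36.9 − 91) + 763×2.44×(36.9 − 30.2) = 0
-25.21 m = -12474
m = -12474/-25.21 ≈ 494.8 g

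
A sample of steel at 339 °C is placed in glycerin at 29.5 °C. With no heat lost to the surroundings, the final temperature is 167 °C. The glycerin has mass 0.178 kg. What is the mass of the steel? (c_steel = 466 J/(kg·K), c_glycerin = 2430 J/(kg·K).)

|Q_steel| = |Q_glycerin|:
m×466×(339 − 167) = 0.178×2430×(167 − 29.5)
80152 m = 59474  ⇒  m ≈ 0.742 kg

m ≈ 0.742 kg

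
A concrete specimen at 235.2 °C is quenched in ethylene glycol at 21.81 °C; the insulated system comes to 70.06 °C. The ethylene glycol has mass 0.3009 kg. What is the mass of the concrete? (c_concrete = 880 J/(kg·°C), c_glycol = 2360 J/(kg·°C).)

Heat gained plus heat lost sum to zero:
m×880×(70.06 − 235.2) + 0.3009×2360×(70.06 − 21.81) = 0
-145323 m = -34263
m = -34263/-145323 ≈ 0.2358 kg

m ≈ 0.236 kg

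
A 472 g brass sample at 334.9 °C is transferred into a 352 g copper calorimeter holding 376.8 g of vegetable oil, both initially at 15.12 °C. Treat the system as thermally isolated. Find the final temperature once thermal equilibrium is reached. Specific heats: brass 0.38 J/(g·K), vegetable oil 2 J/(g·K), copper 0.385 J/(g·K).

T_f ≈ 68.8 °C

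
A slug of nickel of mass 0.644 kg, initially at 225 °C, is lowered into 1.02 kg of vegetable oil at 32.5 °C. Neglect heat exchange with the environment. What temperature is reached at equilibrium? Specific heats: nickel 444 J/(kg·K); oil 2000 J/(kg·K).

T_f ≈ 56.2 °C

Heat gained plus heat lost sum to zero:
0.644·444·(T − 225) + 1.02·2000·(T − 32.5) = 0
(285.94 + 2040) T = 285.94·225 + 2040·32.5
T = 130636/2325.9 ≈ 56.16 °C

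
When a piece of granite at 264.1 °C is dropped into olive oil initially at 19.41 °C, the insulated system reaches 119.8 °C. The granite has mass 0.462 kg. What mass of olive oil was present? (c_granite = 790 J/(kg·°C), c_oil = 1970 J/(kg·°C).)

Let T be the final temperature. ΣQ_i = 0:
0.462·790·(119.8 − 264.1) + m·1970·(119.8 − 19.41) = 0
197768 m = 52667
m = 52667/197768 ≈ 0.2663 kg

m ≈ 0.266 kg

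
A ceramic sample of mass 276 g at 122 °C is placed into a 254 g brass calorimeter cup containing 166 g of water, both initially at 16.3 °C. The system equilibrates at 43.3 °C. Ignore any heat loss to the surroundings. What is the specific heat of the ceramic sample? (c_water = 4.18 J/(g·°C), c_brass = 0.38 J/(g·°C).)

Heat gained plus heat lost sum to zero:
276×c×(43.3 − 122) + 166×4.18×(43.3 − 16.3) + 254×0.38×(43.3 − 16.3) = 0
-21721 c = -21341
c = -21341/-21721 ≈ 0.9825 J/(g·°C)

c ≈ 0.982 J/(g·°C)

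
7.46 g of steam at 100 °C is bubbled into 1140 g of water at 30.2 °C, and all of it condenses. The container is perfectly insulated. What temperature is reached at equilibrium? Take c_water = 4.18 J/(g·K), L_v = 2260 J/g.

T_f ≈ 34.2 °C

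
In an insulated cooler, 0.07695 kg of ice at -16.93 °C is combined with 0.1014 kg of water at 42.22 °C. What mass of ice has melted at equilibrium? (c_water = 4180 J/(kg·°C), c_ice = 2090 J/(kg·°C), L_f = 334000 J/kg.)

m_melted ≈ 0.0454 kg

Cooling the water to 0 °C releases 0.1014·4180·42.22 = 17895 J.
Of that, 0.07695·2090·16.93 = 2722.8 J goes to bring the ice to 0 °C, leaving 15172 J.
To melt every bit of ice: 0.07695·334000 = 25701 J.
15172 J < 25701 J, so only part of the ice melts and the system sits at 0 °C.
Mass melted = 15172/334000 ≈ 0.04543 kg.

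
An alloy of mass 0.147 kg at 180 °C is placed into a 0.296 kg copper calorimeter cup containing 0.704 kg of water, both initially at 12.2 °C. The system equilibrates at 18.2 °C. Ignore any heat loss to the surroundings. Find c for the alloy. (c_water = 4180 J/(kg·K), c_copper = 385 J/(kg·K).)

Net heat exchanged in the isolated system is zero:
0.147·c·(18.2 − 180) + 0.704·4180·(18.2 − 12.2) + 0.296·385·(18.2 − 12.2) = 0
-23.78 c = -18340
c = -18340/-23.78 ≈ 771.1 J/(kg·K)

c ≈ 771 J/(kg·K)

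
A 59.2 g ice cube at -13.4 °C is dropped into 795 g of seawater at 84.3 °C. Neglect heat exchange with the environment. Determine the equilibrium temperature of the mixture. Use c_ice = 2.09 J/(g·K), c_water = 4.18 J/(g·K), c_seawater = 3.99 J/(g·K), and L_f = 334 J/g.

T_f ≈ 71.9 °C

Setting the total heat transfer to zero:
ice -13.4→0 °C: 59.2·2.09·13.4 = 1658; fusion: m_ice L_f = 59.2·334 = 19773; meltwater 0→T: 59.2·4.18·T = 247.46 T; seawater: 3172.1(T − 84.3)
3419.5 T = 267404 − 21431 = 245973
T ≈ 71.93 °C — above 0 °C, consistent with complete melting.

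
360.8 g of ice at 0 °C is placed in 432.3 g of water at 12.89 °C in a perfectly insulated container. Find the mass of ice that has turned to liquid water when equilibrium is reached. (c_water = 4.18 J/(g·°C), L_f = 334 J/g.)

m_melted ≈ 69.7 g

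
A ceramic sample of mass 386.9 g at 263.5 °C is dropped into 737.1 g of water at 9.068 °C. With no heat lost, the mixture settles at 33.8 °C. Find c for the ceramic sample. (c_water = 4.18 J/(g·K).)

c ≈ 0.857 J/(g·K)

Heat lost by the ceramic sample = heat gained by the water:
386.9×c×(263.5 − 33.8) = 737.1×4.18×(33.8 − 9.068)
88871 c = 76201  ⇒  c ≈ 0.8574 J/(g·K)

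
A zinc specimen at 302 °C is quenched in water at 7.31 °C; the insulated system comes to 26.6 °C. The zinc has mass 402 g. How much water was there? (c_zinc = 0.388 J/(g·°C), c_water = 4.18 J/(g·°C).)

m ≈ 533 g

Heat lost by the zinc = heat gained by the water:
402·0.388·(302 − 26.6) = m·4.18·(26.6 − 7.31)
80.63 m = 42956  ⇒  m ≈ 532.7 g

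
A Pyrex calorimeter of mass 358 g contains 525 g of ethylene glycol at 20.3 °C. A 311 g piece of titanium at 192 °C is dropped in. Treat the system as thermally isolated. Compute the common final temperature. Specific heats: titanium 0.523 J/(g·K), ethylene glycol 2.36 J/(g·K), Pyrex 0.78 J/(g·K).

T_f ≈ 36.9 °C

T_f is the heat-capacity-weighted average of the initial temperatures:
T_f = (162.65×192 + 1239×20.3 + 279.24×20.3) / (162.65 + 1239 + 279.24)
    = 62050 / 1680.9 ≈ 36.91 °C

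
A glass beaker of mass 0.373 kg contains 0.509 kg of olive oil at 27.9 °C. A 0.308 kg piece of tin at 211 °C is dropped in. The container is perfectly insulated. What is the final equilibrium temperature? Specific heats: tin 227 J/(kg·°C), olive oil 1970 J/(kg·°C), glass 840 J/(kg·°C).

Heat gained plus heat lost sum to zero:
0.308×227×(T − 211) + 0.509×1970×(T − 27.9) + 0.373×840×(T − 27.9) = 0
1386 T = 51470
T = 51470/1386 ≈ 37.14 °C

T_f ≈ 37.1 °C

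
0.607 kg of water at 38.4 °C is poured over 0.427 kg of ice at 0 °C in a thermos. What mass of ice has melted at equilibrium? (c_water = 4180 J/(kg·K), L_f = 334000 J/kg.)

Heat available from the water dropping to 0 °C: 0.607×4180×38.4 = 97431 J.
Melting all 0.427 kg of ice would need 0.427×334000 = 142618 J.
Since 97431 < 142618 J, not all the ice melts; equilibrium is at 0 °C.
m_melt = 97431 / L_f = 0.2917 kg.

m_melted ≈ 0.292 kg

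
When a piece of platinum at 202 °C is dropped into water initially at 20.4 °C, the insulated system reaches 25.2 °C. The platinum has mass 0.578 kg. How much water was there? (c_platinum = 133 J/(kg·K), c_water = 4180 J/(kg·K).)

Heat lost by the platinum = heat gained by the water:
0.578·133·(202 − 25.2) = m·4180·(25.2 − 20.4)
20064 m = 13591  ⇒  m ≈ 0.6774 kg

m ≈ 0.677 kg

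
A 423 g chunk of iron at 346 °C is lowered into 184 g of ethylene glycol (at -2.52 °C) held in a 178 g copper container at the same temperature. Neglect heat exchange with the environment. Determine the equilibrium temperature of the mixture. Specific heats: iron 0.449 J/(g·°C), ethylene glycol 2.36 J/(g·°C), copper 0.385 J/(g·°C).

T_f ≈ 93.0 °C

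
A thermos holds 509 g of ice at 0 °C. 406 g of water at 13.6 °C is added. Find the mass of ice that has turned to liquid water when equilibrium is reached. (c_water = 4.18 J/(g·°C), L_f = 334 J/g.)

m_melted ≈ 69.1 g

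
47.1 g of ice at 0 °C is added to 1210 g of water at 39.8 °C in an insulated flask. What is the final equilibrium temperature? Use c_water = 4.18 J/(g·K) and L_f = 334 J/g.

T_f ≈ 35.3 °C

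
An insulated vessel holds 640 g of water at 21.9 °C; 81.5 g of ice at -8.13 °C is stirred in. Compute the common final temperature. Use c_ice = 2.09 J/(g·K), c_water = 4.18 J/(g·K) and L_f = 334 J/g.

T_f ≈ 9.9 °C

Energy balance with sensible and latent terms:
warm ice to 0 °C: 81.5×2.09×(0 − (-8.13)) = 1384.8; melt ice: 81.5×334 = 27221; meltwater 0→T: 81.5×4.18×T = 340.67 T; water: 2675.2(T − 21.9)
3015.9 T = 58587 − 28606 = 29981
T ≈ 9.94 °C — above 0 °C, consistent with complete melting.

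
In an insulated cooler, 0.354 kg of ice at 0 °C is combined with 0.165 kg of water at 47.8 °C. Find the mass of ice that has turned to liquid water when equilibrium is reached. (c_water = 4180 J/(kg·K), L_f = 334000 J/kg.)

m_melted ≈ 0.0987 kg

Water can give up m c ΔT = 0.165·4180·47.8 = 32968 J before reaching 0 °C.
Melting all 0.354 kg of ice would need 0.354·334000 = 118236 J.
32968 J < 118236 J, so only part of the ice melts and the system sits at 0 °C.
m_melt = 32968 / L_f = 0.09871 kg.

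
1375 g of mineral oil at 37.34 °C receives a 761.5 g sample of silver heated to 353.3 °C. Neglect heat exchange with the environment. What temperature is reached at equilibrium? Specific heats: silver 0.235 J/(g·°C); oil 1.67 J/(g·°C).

|Q_silver| = |Q_oil|:
761.5·0.235·(353.3 − T) = 1375·1.67·(T − 37.34)
178.95(353.3 − T) = 2296.2(T − 37.34)
2475.2 T = 148966  ⇒  T ≈ 60.18 °C

T_f ≈ 60.2 °C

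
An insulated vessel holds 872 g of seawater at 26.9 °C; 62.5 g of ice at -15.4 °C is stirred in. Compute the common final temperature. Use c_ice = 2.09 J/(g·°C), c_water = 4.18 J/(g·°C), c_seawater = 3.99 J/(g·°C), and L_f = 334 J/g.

T_f ≈ 18.9 °C

Energy conservation, ΣQ = 0:
warm ice to 0 °C: 62.5·2.09·(0 − (-15.4)) = 2011.6
  latent heat to melt: 62.5·334 = 20875
  meltwater 0→T: 62.5·4.18·T = 261.25 T
  seawater: 3479.3(T − 26.9)
3740.5 T = 93593 − 22887 = 70706
T ≈ 18.90 °C — above 0 °C, consistent with complete melting.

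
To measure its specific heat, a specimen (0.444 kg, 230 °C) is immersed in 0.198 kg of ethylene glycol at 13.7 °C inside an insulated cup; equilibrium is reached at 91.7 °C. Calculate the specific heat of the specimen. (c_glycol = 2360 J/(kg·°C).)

Heat lost by the specimen = heat gained by the glycol:
0.444·c·(230 − 91.7) = 0.198·2360·(91.7 − 13.7)
61.41 c = 36448  ⇒  c ≈ 593.6 J/(kg·°C)

c ≈ 594 J/(kg·°C)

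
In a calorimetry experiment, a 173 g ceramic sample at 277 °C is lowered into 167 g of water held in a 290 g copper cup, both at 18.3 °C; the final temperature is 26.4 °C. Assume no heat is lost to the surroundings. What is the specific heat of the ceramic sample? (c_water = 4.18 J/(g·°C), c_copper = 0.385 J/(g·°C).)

c ≈ 0.151 J/(g·°C)

Net heat exchanged in the isolated system is zero:
173×c×(26.4 − 277) + 167×4.18×(26.4 − 18.3) + 290×0.385×(26.4 − 18.3) = 0
-43354 c = -6558.7
c = -6558.7/-43354 ≈ 0.1513 J/(g·°C)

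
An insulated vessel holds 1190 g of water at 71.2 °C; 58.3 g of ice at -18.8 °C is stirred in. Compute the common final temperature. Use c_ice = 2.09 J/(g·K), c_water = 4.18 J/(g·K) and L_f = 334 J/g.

T_f ≈ 63.7 °C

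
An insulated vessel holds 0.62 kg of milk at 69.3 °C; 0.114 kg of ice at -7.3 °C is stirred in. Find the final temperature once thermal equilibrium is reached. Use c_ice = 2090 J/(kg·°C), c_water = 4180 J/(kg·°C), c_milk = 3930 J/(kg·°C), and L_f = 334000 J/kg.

T_f ≈ 44.3 °C

Let T be the final temperature. ΣQ_i = 0:
ice -7.3→0 °C: 0.114·2090·7.3 = 1739.3; melt ice: 0.114·334000 = 38076; warm the meltwater: 476.52 T; milk cools: 0.62·3930·(T − 69.3) = 2436.6(T − 69.3)
2913.1 T = 168856 − 39815 = 129041
T ≈ 44.30 °C — above 0 °C, consistent with complete melting.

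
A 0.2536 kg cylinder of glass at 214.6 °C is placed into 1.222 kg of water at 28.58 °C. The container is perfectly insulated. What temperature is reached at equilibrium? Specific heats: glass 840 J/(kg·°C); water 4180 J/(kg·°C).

Net heat exchanged in the isolated system is zero:
0.2536·840·(T − 214.6) + 1.222·4180·(T − 28.58) = 0
5321 T = 191700
T ≈ 36.03 °C

T_f ≈ 36.0 °C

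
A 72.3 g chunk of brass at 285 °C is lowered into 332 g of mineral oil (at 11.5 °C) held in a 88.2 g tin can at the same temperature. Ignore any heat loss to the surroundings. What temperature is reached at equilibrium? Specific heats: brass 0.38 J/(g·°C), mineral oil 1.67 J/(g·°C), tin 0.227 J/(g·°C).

T_f ≈ 24.0 °C

Taking heat into each body as positive, Σ m c ΔT = 0:
72.3·0.38·(T − 285) + 332·1.67·(T − 11.5) + 88.2·0.227·(T − 11.5) = 0
27.47(T − 285) + 554.44(T − 11.5) + 20.02(T − 11.5) = 0
601.94 T = 14436
T ≈ 23.98 °C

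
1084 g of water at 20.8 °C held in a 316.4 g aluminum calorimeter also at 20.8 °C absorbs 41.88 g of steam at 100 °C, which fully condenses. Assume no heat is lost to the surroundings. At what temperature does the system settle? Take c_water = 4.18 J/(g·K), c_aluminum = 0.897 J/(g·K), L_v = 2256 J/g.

Energy conservation, ΣQ = 0:
latent heat released on condensation: 41.88×2256 = 94481; condensate cools 100→T: 41.88×4.18×(T − 100) = 175.06(T − 100); water warms: 1084×4.18×(T − 20.8) = 4531.1(T − 20.8); cup: 283.81(T − 20.8)
4990 T = 94481 + 17506 + 100151 = 212138
T ≈ 42.51 °C, under the boiling point, so the assumption holds.

T_f ≈ 42.5 °C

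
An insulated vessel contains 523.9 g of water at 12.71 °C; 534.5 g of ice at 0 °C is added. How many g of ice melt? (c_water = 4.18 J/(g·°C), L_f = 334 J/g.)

Cooling the water to 0 °C releases 523.9×4.18×12.71 = 27834 J.
To melt every bit of ice: 534.5×334 = 178523 J.
That's not enough to melt it all — equilibrium is at 0 °C with ice remaining.
Mass melted = 27834/334 ≈ 83.33 g.

m_melted ≈ 83.3 g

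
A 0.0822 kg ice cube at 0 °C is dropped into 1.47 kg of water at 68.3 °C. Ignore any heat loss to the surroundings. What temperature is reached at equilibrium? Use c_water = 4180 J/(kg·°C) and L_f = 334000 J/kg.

T_f ≈ 60.5 °C

Energy balance with sensible and latent terms:
latent heat to melt: 0.0822×334000 = 27455; meltwater 0→T: 0.0822×4180×T = 343.6 T; water cools: 1.47×4180×(T − 68.3) = 6144.6(T − 68.3)
6488.2 T = 419676 − 27455 = 392221
T ≈ 60.45 °C (positive, so assuming full melt was valid).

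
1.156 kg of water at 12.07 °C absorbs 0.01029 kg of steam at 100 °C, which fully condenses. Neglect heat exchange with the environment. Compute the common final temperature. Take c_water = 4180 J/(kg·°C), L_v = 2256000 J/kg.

T_f ≈ 17.6 °C

Taking heat into each body as positive, Σ m c ΔT = 0:
latent heat released on condensation: 0.01029×2256000 = 23214; condensate cools 100→T: 0.01029×4180×(T − 100) = 43.01(T − 100); water warms: 1.156×4180×(T − 12.07) = 4832.1(T − 12.07)
4875.1 T = 23214 + 4301.2 + 58323 = 85839
T ≈ 17.61 °C, under the boiling point, so the assumption holds.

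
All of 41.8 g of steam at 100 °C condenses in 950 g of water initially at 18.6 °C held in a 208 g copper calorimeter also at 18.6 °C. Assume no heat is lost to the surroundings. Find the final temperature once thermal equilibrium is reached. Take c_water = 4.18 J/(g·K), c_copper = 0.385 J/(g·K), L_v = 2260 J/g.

T_f ≈ 44.3 °C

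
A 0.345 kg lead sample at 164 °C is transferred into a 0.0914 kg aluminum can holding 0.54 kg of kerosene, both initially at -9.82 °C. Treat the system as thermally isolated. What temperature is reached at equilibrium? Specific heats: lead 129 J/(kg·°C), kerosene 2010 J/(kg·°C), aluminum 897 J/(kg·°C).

T_f ≈ -3.4 °C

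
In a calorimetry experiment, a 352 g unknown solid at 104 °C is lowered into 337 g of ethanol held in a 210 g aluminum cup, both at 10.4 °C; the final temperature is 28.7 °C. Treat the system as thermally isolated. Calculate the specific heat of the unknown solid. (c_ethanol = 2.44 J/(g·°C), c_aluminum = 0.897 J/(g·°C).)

Net heat exchanged in the isolated system is zero:
352·c·(28.7 − 104) + 337·2.44·(28.7 − 10.4) + 210·0.897·(28.7 − 10.4) = 0
-26506 c = -18495
c = -18495/-26506 ≈ 0.6978 J/(g·°C)

c ≈ 0.698 J/(g·°C)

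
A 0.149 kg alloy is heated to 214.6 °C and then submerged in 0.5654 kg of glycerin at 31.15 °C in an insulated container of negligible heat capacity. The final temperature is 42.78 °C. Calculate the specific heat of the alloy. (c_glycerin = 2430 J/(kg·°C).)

c ≈ 624 J/(kg·°C)

m_s c (T_s − T_f) = m_glycerin c_glycerin (T_f − T_0):
0.149×c×(214.6 − 42.78) = 0.5654×2430×(42.78 − 31.15)
25.6 c = 15979  ⇒  c ≈ 624.1 J/(kg·°C)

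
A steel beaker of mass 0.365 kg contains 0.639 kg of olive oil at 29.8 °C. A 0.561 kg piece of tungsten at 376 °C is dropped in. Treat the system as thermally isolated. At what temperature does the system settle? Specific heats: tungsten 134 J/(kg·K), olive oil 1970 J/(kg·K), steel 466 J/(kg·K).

Setting the total heat transfer to zero:
0.561*134*(T − 376) + 0.639*1970*(T − 29.8) + 0.365*466*(T − 29.8) = 0
1504.1 T = 70847
T = 70847 / 1504.1 = 47.1 °C

T_f ≈ 47.1 °C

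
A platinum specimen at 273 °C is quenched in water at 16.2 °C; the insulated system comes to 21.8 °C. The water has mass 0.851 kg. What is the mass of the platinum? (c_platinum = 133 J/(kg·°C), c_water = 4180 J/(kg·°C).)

m ≈ 0.596 kg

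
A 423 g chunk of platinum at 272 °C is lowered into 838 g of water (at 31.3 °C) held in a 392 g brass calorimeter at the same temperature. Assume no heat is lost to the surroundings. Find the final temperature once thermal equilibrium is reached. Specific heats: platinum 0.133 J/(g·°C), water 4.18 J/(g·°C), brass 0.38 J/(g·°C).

Conservation of energy gives ΣQ = 0:
423*0.133*(T − 272) + 838*4.18*(T − 31.3) + 392*0.38*(T − 31.3) = 0
56.26(T − 272) + 3502.8(T − 31.3) + 148.96(T − 31.3) = 0
3708.1 T = 129604
T = 129604 / 3708.1 = 35 °C

T_f ≈ 35.0 °C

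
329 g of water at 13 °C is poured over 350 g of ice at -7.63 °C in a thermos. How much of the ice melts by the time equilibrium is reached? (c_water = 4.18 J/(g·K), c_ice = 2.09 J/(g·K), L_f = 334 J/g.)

m_melted ≈ 36.8 g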